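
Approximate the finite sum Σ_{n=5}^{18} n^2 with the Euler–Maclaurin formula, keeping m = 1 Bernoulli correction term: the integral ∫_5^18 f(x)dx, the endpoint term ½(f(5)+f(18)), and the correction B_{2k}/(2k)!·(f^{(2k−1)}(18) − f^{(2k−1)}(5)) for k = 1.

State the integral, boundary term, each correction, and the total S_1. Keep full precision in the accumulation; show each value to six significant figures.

The integral term ∫_5^18 x^2 dx = 1902.33.
½[f(5) + f(18)] = ½[25.0000 + 324.000] = 174.500.
Integral + boundary = 2076.83.
Correction k=1: B_{2}/2! · (f^{(1)}(18) − f^{(1)}(5)) = 1/12 · (36.0000 − 10.0000) = 2.16667.

S_1 ≈ 2079.00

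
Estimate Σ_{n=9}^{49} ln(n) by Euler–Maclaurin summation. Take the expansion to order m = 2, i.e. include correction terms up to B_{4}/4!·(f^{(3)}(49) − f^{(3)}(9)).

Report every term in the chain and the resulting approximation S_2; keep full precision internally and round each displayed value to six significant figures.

Integral: ∫_9^49 ln(x) dx = 130.924.
Endpoint term: (f(9) + f(49))/2 = (2.19722 + 3.89182)/2 = 3.04452.
Integral + boundary = 133.969.
k=1: B_{2}/(2)! × [f^{(1)}(49) − f^{(1)}(9)] = 1/12 × (0.0204082 − 0.111111) = -0.00755858.
Running total after k=1: 133.961.
k=2: B_{4}/(4)! × [f^{(3)}(49) − f^{(3)}(9)] = −1/720 × (1.69997e-05 − 0.00274348) = 3.78678e-06.

S_2 ≈ 133.961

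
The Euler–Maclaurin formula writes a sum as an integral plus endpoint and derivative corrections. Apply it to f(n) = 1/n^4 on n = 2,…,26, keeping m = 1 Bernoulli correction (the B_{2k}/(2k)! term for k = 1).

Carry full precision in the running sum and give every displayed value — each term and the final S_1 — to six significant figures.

∫_2^26 1/x^4 dx evaluates to 0.0416477.
Endpoint term: (f(2) + f(26))/2 = (0.0625000 + 2.18830e-06)/2 = 0.0312511.
So far: 0.0728988.
k=1: B_{2}/(2)! × [f^{(1)}(26) − f^{(1)}(2)] = 1/12 × (-3.36661e-07 − (-0.125000)) = 0.0104166.

S_1 ≈ 0.0833154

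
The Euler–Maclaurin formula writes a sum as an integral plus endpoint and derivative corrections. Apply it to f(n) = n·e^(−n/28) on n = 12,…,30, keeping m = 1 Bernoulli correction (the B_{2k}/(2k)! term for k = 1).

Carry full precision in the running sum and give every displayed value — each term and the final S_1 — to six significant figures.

S_1 ≈ 182.374

∫_12^30 x·e^(−x/28) dx evaluates to 173.361.
½[f(12) + f(30)] = ½[7.81727 + 10.2756] = 9.04642.
So far: 182.408.
Correction k=1: B_{2}/2! · (f^{(1)}(30) − f^{(1)}(12)) = 1/12 · (-0.0244656 − 0.372251) = -0.0330597.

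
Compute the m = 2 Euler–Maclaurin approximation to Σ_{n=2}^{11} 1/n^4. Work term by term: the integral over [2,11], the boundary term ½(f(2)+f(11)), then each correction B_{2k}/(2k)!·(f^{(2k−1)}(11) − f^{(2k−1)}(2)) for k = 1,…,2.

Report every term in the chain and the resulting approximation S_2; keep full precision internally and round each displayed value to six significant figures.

S_2 ≈ 0.0818129

The integral term ∫_2^11 1/x^4 dx = 0.0414162.
Endpoint term: (f(2) + f(11))/2 = (0.0625000 + 6.83013e-05)/2 = 0.0312842.
Integral + boundary = 0.0727004.
Order-1 term: 1/12 · (-2.48369e-05 − (-0.125000)) = 0.0104146.
Partial sum through k=1: 0.0831150.
Order-2 term: −1/720 · (-6.15790e-06 − (-0.937500)) = -0.00130207.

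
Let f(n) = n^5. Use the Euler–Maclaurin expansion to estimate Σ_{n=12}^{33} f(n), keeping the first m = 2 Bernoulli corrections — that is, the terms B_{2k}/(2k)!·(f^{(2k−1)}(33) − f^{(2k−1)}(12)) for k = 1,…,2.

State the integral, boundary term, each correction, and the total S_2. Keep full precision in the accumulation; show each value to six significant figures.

S_2 ≈ 2.34925e+08

The integral term ∫_12^33 x^5 dx = 2.14747e+08.
½[f(12) + f(33)] = ½[248832 + 3.91354e+07] = 1.96921e+07.
So far: 2.34439e+08.
Correction k=1: B_{2}/2! · (f^{(1)}(33) − f^{(1)}(12)) = 1/12 · (5.92960e+06 − 103680) = 485494.
After k=1: 2.34925e+08.
Correction k=2: B_{4}/4! · (f^{(3)}(33) − f^{(3)}(12)) = −1/720 · (65340.0 − 8640.00) = -78.7500.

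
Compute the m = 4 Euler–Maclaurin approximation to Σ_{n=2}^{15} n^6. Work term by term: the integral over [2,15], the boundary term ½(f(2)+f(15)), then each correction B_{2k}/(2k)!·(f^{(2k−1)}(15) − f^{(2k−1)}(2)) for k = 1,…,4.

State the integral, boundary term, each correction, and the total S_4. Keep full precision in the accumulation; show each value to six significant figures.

S_4 ≈ 3.04829e+07

The integral term ∫_2^15 x^6 dx = 2.44085e+07.
½[f(2) + f(15)] = ½[64.0000 + 1.13906e+07] = 5.69534e+06.
Running total after boundary: 3.01038e+07.
k=1: B_{2}/(2)! × [f^{(1)}(15) − f^{(1)}(2)] = 1/12 × (4.55625e+06 − 192.000) = 379672.
After k=1: 3.04835e+07.
k=2: B_{4}/(4)! × [f^{(3)}(15) − f^{(3)}(2)] = −1/720 × (405000 − 960.000) = -561.167.
After k=2: 3.04829e+07.
k=3: B_{6}/(6)! × [f^{(5)}(15) − f^{(5)}(2)] = 1/30240 × (10800.0 − 1440.00) = 0.309524.
After k=3: 3.04829e+07.
k=4: B_{8}/(8)! × [f^{(7)}(15) − f^{(7)}(2)] = −1/1209600 × (0.00000 − 0.00000) = 0.00000.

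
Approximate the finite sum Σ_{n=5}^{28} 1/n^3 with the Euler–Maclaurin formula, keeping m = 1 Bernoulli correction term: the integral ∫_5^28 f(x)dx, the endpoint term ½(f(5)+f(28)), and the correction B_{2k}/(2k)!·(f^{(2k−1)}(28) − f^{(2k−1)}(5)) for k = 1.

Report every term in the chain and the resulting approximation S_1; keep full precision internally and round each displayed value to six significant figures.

S_1 ≈ 0.0237846

Integral: ∫_5^28 1/x^3 dx = 0.0193622.
½[f(5) + f(28)] = ½[0.00800000 + 4.55539e-05] = 0.00402278.
So far: 0.0233850.
k=1: B_{2}/(2)! × [f^{(1)}(28) − f^{(1)}(5)] = 1/12 × (-4.88078e-06 − (-0.00480000)) = 0.000399593.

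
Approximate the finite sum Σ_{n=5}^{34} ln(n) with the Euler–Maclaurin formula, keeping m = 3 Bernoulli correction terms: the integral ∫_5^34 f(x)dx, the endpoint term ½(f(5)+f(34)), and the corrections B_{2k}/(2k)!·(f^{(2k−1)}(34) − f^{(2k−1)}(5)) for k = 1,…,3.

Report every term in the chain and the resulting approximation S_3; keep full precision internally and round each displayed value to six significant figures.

S_3 ≈ 85.4028

The integral term ∫_5^34 ln(x) dx = 82.8491.
Boundary: ½(f(5) + f(34)) = ½(1.60944 + 3.52636) = 2.56790.
So far: 85.4170.
Correction k=1: B_{2}/2! · (f^{(1)}(34) − f^{(1)}(5)) = 1/12 · (0.0294118 − 0.200000) = -0.0142157.
After k=1: 85.4028.
Correction k=2: B_{4}/4! · (f^{(3)}(34) − f^{(3)}(5)) = −1/720 · (5.08854e-05 − 0.0160000) = 2.21515e-05.
After k=2: 85.4028.
Correction k=3: B_{6}/6! · (f^{(5)}(34) − f^{(5)}(5)) = 1/30240 · (5.28222e-07 − 0.00768000) = -2.53951e-07.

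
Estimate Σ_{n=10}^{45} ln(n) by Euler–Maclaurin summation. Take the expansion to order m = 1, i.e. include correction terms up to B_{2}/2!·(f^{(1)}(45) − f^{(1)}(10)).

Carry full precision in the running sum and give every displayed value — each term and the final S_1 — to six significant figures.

S_1 ≈ 116.322

The integral term ∫_10^45 ln(x) dx = 113.274.
Endpoint term: (f(10) + f(45))/2 = (2.30259 + 3.80666)/2 = 3.05462.
Integral + boundary = 116.329.
Correction k=1: B_{2}/2! · (f^{(1)}(45) − f^{(1)}(10)) = 1/12 · (0.0222222 − 0.100000) = -0.00648148.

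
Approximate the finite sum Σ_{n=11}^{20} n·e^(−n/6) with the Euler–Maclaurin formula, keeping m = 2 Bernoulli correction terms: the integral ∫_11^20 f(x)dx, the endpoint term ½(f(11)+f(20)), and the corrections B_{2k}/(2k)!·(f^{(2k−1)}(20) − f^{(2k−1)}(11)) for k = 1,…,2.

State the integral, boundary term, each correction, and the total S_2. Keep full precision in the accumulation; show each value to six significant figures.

S_2 ≈ 11.9828

Integral: ∫_11^20 x·e^(−x/6) dx = 10.7426.
Endpoint term: (f(11) + f(20))/2 = (1.75868 + 0.713480)/2 = 1.23608.
Integral + boundary = 11.9787.
Order-1 term: 1/12 · (-0.0832393 − (-0.133233)) = 0.00416615.
After k=1: 11.9828.
Order-2 term: −1/720 · (-0.000330315 − 0.00518129) = 7.65500e-06.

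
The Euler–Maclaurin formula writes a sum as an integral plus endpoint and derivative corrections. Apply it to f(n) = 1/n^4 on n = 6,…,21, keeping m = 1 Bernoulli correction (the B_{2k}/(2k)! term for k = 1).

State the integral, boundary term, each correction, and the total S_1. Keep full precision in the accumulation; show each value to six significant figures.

The integral term ∫_6^21 1/x^4 dx = 0.00150722.
Boundary: ½(f(6) + f(21)) = ½(0.000771605 + 5.14189e-06) = 0.000388373.
Running total after boundary: 0.00189559.
Order-1 term: 1/12 · (-9.79408e-07 − (-0.000514403)) = 4.27853e-05.

S_1 ≈ 0.00193838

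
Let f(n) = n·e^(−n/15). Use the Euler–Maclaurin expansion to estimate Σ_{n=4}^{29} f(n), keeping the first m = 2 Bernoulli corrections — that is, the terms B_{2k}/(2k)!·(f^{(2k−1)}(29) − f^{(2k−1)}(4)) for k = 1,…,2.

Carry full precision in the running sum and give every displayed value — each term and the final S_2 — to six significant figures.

∫_4^29 x·e^(−x/15) dx evaluates to 122.811.
½[f(4) + f(29)] = ½[3.06371 + 4.19529] = 3.62950.
So far: 126.440.
Correction k=1: B_{2}/2! · (f^{(1)}(29) − f^{(1)}(4)) = 1/12 · (-0.135021 − 0.561681) = -0.0580585.
After k=1: 126.382.
Correction k=2: B_{4}/4! · (f^{(3)}(29) − f^{(3)}(4)) = −1/720 · (0.000685820 − 0.00930461) = 1.19705e-05.

S_2 ≈ 126.382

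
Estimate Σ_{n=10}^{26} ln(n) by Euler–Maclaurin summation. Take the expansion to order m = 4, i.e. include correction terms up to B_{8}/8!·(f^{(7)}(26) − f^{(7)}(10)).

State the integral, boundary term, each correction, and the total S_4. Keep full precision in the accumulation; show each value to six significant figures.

S_4 ≈ 48.4599

∫_10^26 ln(x) dx evaluates to 45.6847.
½[f(10) + f(26)] = ½[2.30259 + 3.25810] = 2.78034.
Integral + boundary = 48.4650.
k=1: B_{2}/(2)! × [f^{(1)}(26) − f^{(1)}(10)] = 1/12 × (0.0384615 − 0.100000) = -0.00512821.
Running total after k=1: 48.4599.
k=2: B_{4}/(4)! × [f^{(3)}(26) − f^{(3)}(10)] = −1/720 × (0.000113792 − 0.00200000) = 2.61973e-06.
Running total after k=2: 48.4599.
k=3: B_{6}/(6)! × [f^{(5)}(26) − f^{(5)}(10)] = 1/30240 × (2.01997e-06 − 0.000240000) = -7.86971e-09.
Running total after k=3: 48.4599.
k=4: B_{8}/(8)! × [f^{(7)}(26) − f^{(7)}(10)] = −1/1209600 × (8.96436e-08 − 7.20000e-05) = 5.94497e-11.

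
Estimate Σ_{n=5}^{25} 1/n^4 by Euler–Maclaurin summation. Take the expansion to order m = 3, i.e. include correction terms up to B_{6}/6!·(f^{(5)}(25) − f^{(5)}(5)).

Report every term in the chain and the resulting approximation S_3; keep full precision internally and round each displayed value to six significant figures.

S_3 ≈ 0.00355123

The integral term ∫_5^25 1/x^4 dx = 0.00264533.
Endpoint term: (f(5) + f(25))/2 = (0.00160000 + 2.56000e-06)/2 = 0.000801280.
Running total after boundary: 0.00344661.
k=1: B_{2}/(2)! × [f^{(1)}(25) − f^{(1)}(5)] = 1/12 × (-4.09600e-07 − (-0.00128000)) = 0.000106633.
After k=1: 0.00355325.
k=2: B_{4}/(4)! × [f^{(3)}(25) − f^{(3)}(5)] = −1/720 × (-1.96608e-08 − (-0.00153600)) = -2.13331e-06.
After k=2: 0.00355111.
k=3: B_{6}/(6)! × [f^{(5)}(25) − f^{(5)}(5)] = 1/30240 × (-1.76161e-09 − (-0.00344064)) = 1.13778e-07.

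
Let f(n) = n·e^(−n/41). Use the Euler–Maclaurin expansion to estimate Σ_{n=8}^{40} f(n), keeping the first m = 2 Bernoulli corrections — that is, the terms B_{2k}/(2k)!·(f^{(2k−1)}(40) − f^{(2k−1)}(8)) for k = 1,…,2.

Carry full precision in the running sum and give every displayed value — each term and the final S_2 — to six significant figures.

The integral term ∫_8^40 x·e^(−x/41) dx = 400.981.
½[f(8) + f(40)] = ½[6.58187 + 15.0785] = 10.8302.
So far: 411.811.
k=1: B_{2}/(2)! × [f^{(1)}(40) − f^{(1)}(8)] = 1/12 × (0.00919421 − 0.662201) = -0.0544172.
After k=1: 411.757.
k=2: B_{4}/(4)! × [f^{(3)}(40) − f^{(3)}(8)] = −1/720 × (0.000453967 − 0.00137280) = 1.27615e-06.

S_2 ≈ 411.757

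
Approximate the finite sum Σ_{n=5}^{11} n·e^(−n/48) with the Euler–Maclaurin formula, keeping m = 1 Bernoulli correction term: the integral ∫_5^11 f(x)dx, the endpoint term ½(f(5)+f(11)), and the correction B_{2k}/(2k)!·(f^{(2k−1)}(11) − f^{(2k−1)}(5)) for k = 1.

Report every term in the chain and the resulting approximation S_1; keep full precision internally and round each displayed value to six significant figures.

∫_5^11 x·e^(−x/48) dx evaluates to 40.3400.
½[f(5) + f(11)] = ½[4.50538 + 8.74716] = 6.62627.
Integral + boundary = 46.9663.
Order-1 term: 1/12 · (0.612964 − 0.807213) = -0.0161875.

S_1 ≈ 46.9501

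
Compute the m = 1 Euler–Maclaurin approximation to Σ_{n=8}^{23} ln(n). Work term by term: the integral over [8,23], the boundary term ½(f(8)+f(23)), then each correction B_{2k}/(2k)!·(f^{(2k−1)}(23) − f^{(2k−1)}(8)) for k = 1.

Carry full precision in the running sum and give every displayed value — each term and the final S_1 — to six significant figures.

∫_8^23 ln(x) dx evaluates to 40.4808.
½[f(8) + f(23)] = ½[2.07944 + 3.13549] = 2.60747.
Running total after boundary: 43.0883.
Correction k=1: B_{2}/2! · (f^{(1)}(23) − f^{(1)}(8)) = 1/12 · (0.0434783 − 0.125000) = -0.00679348.

S_1 ≈ 43.0815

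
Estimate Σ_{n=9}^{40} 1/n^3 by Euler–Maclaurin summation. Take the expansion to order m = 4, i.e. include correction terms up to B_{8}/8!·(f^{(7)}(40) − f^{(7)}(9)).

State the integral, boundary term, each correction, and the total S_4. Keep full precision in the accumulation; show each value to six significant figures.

Integral: ∫_9^40 1/x^3 dx = 0.00586034.
Boundary: ½(f(9) + f(40)) = ½(0.00137174 + 1.56250e-05) = 0.000693684.
Running total after boundary: 0.00655402.
Order-1 term: 1/12 · (-1.17187e-06 − (-0.000457247)) = 3.80063e-05.
Running total after k=1: 0.00659203.
Order-2 term: −1/720 · (-1.46484e-08 − (-0.000112901)) = -1.56786e-07.
Running total after k=2: 0.00659187.
Order-3 term: 1/30240 · (-3.84521e-10 − (-5.85410e-05)) = 1.93587e-09.
Running total after k=3: 0.00659187.
Order-4 term: −1/1209600 · (-1.73035e-11 − (-5.20365e-05)) = -4.30196e-11.

S_4 ≈ 0.00659187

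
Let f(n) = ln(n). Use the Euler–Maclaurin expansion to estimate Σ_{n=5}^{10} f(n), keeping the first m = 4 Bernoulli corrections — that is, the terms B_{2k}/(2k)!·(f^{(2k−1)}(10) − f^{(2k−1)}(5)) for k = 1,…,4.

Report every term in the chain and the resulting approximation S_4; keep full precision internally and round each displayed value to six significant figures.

S_4 ≈ 11.9264

∫_5^10 ln(x) dx evaluates to 9.97866.
Boundary: ½(f(5) + f(10)) = ½(1.60944 + 2.30259) = 1.95601.
Running total after boundary: 11.9347.
Order-1 term: 1/12 · (0.100000 − 0.200000) = -0.00833333.
Running total after k=1: 11.9263.
Order-2 term: −1/720 · (0.00200000 − 0.0160000) = 1.94444e-05.
Running total after k=2: 11.9264.
Order-3 term: 1/30240 · (0.000240000 − 0.00768000) = -2.46032e-07.
Running total after k=3: 11.9264.
Order-4 term: −1/1209600 · (7.20000e-05 − 0.00921600) = 7.55952e-09.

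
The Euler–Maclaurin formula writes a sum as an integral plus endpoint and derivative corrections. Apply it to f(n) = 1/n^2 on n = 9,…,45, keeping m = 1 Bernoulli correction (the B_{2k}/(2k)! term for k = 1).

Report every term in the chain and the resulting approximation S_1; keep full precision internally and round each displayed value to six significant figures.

Integral: ∫_9^45 1/x^2 dx = 0.0888889.
½[f(9) + f(45)] = ½[0.0123457 + 0.000493827] = 0.00641975.
Integral + boundary = 0.0953086.
Correction k=1: B_{2}/2! · (f^{(1)}(45) − f^{(1)}(9)) = 1/12 · (-2.19479e-05 − (-0.00274348)) = 0.000226795.

S_1 ≈ 0.0955354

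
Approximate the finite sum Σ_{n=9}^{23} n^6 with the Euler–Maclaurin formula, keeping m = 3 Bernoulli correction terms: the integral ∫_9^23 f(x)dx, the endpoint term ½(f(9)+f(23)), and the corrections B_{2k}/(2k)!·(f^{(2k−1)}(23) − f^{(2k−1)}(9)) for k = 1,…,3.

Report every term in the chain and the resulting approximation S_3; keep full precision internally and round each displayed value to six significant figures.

S_3 ≈ 5.63191e+08

The integral term ∫_9^23 x^6 dx = 4.85720e+08.
Boundary: ½(f(9) + f(23)) = ½(531441 + 1.48036e+08) = 7.42837e+07.
Running total after boundary: 5.60004e+08.
k=1: B_{2}/(2)! × [f^{(1)}(23) − f^{(1)}(9)] = 1/12 × (3.86181e+07 − 354294) = 3.18865e+06.
After k=1: 5.63193e+08.
k=2: B_{4}/(4)! × [f^{(3)}(23) − f^{(3)}(9)] = −1/720 × (1.46004e+06 − 87480.0) = -1906.33.
After k=2: 5.63191e+08.
k=3: B_{6}/(6)! × [f^{(5)}(23) − f^{(5)}(9)] = 1/30240 × (16560.0 − 6480.00) = 0.333333.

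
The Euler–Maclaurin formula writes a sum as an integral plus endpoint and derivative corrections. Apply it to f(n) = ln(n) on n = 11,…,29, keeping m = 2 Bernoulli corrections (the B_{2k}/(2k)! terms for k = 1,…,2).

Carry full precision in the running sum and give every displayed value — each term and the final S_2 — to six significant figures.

S_2 ≈ 56.1526

The integral term ∫_11^29 ln(x) dx = 53.2747.
½[f(11) + f(29)] = ½[2.39790 + 3.36730] = 2.88260.
Integral + boundary = 56.1573.
Correction k=1: B_{2}/2! · (f^{(1)}(29) − f^{(1)}(11)) = 1/12 · (0.0344828 − 0.0909091) = -0.00470219.
After k=1: 56.1526.
Correction k=2: B_{4}/4! · (f^{(3)}(29) − f^{(3)}(11)) = −1/720 · (8.20042e-05 − 0.00150263) = 1.97309e-06.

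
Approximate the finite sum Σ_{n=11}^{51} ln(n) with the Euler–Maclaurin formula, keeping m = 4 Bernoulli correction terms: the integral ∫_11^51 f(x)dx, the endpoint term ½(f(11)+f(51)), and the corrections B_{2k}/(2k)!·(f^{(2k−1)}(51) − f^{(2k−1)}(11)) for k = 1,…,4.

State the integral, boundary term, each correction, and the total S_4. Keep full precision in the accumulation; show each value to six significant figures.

S_4 ≈ 137.305

∫_11^51 ln(x) dx evaluates to 134.146.
Boundary: ½(f(11) + f(51)) = ½(2.39790 + 3.93183) = 3.16486.
So far: 137.311.
Correction k=1: B_{2}/2! · (f^{(1)}(51) − f^{(1)}(11)) = 1/12 · (0.0196078 − 0.0909091) = -0.00594177.
After k=1: 137.305.
Correction k=2: B_{4}/4! · (f^{(3)}(51) − f^{(3)}(11)) = −1/720 · (1.50772e-05 − 0.00150263) = 2.06605e-06.
After k=2: 137.305.
Correction k=3: B_{6}/6! · (f^{(5)}(51) − f^{(5)}(11)) = 1/30240 · (6.95601e-08 − 0.000149021) = -4.92565e-09.
After k=3: 137.305.
Correction k=4: B_{8}/8! · (f^{(7)}(51) − f^{(7)}(11)) = −1/1209600 · (8.02308e-10 − 3.69474e-05) = 3.05445e-11.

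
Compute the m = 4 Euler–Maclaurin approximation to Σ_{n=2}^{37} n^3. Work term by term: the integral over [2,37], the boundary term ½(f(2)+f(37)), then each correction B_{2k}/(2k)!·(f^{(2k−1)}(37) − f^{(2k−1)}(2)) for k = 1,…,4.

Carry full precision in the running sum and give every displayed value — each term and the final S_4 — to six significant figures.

S_4 ≈ 494208

∫_2^37 x^3 dx evaluates to 468536.
Boundary: ½(f(2) + f(37)) = ½(8.00000 + 50653.0) = 25330.5.
Integral + boundary = 493867.
Order-1 term: 1/12 · (4107.00 − 12.0000) = 341.250.
Running total after k=1: 494208.
Order-2 term: −1/720 · (6.00000 − 6.00000) = 0.00000.
Running total after k=2: 494208.
Order-3 term: 1/30240 · (0.00000 − 0.00000) = 0.00000.
Running total after k=3: 494208.
Order-4 term: −1/1209600 · (0.00000 − 0.00000) = 0.00000.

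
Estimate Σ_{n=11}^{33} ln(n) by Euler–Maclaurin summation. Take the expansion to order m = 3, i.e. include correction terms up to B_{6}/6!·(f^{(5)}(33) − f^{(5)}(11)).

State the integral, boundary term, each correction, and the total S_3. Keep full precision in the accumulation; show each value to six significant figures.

The integral term ∫_11^33 ln(x) dx = 67.0079.
Boundary: ½(f(11) + f(33)) = ½(2.39790 + 3.49651) = 2.94720.
So far: 69.9551.
Correction k=1: B_{2}/2! · (f^{(1)}(33) − f^{(1)}(11)) = 1/12 · (0.0303030 − 0.0909091) = -0.00505051.
Partial sum through k=1: 69.9501.
Correction k=2: B_{4}/4! · (f^{(3)}(33) − f^{(3)}(11)) = −1/720 · (5.56529e-05 − 0.00150263) = 2.00969e-06.
Partial sum through k=2: 69.9501.
Correction k=3: B_{6}/6! · (f^{(5)}(33) − f^{(5)}(11)) = 1/30240 · (6.13256e-07 − 0.000149021) = -4.90767e-09.

S_3 ≈ 69.9501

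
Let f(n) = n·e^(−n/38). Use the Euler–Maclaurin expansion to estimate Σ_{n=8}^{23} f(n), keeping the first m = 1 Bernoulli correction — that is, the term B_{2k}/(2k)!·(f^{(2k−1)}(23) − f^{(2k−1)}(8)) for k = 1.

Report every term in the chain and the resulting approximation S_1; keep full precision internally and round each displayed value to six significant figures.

S_1 ≈ 160.172

Integral: ∫_8^23 x·e^(−x/38) dx = 150.688.
½[f(8) + f(23)] = ½[6.48126 + 12.5564] = 9.51883.
Integral + boundary = 160.207.
Correction k=1: B_{2}/2! · (f^{(1)}(23) − f^{(1)}(8)) = 1/12 · (0.215499 − 0.639598) = -0.0353416.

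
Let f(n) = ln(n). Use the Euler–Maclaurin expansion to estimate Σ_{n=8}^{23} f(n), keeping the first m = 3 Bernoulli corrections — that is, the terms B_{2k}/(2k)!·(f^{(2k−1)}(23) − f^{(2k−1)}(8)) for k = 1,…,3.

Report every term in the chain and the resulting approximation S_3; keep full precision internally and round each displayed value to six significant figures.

S_3 ≈ 43.0815

Integral: ∫_8^23 ln(x) dx = 40.4808.
Boundary: ½(f(8) + f(23)) = ½(2.07944 + 3.13549) = 2.60747.
So far: 43.0883.
Order-1 term: 1/12 · (0.0434783 − 0.125000) = -0.00679348.
Partial sum through k=1: 43.0815.
Order-2 term: −1/720 · (0.000164379 − 0.00390625) = 5.19704e-06.
Partial sum through k=2: 43.0815.
Order-3 term: 1/30240 · (3.72883e-06 − 0.000732422) = -2.40970e-08.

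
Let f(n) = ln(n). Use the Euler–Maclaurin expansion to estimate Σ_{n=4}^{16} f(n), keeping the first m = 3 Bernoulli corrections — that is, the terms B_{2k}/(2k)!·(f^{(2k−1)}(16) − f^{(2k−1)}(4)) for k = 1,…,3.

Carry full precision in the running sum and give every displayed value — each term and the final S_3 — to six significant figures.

S_3 ≈ 28.8801

∫_4^16 ln(x) dx evaluates to 26.8162.
½[f(4) + f(16)] = ½[1.38629 + 2.77259] = 2.07944.
Integral + boundary = 28.8957.
Correction k=1: B_{2}/2! · (f^{(1)}(16) − f^{(1)}(4)) = 1/12 · (0.0625000 − 0.250000) = -0.0156250.
Partial sum through k=1: 28.8801.
Correction k=2: B_{4}/4! · (f^{(3)}(16) − f^{(3)}(4)) = −1/720 · (0.000488281 − 0.0312500) = 4.27246e-05.
Partial sum through k=2: 28.8801.
Correction k=3: B_{6}/6! · (f^{(5)}(16) − f^{(5)}(4)) = 1/30240 · (2.28882e-05 − 0.0234375) = -7.74293e-07.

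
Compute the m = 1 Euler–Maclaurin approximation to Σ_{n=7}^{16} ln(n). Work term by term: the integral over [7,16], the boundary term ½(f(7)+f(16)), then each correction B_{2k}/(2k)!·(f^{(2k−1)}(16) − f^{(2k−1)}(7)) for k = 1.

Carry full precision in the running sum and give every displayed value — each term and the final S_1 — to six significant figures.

S_1 ≈ 24.0926

The integral term ∫_7^16 ln(x) dx = 21.7400.
½[f(7) + f(16)] = ½[1.94591 + 2.77259] = 2.35925.
So far: 24.0993.
k=1: B_{2}/(2)! × [f^{(1)}(16) − f^{(1)}(7)] = 1/12 × (0.0625000 − 0.142857) = -0.00669643.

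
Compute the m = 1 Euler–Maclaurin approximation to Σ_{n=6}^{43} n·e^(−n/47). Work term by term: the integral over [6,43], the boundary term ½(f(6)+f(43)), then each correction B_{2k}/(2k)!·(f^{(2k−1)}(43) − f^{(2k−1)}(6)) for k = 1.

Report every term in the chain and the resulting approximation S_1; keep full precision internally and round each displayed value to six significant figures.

S_1 ≈ 509.287

Integral: ∫_6^43 x·e^(−x/47) dx = 498.095.
Endpoint term: (f(6) + f(43))/2 = (5.28092 + 17.2240)/2 = 11.2525.
Running total after boundary: 509.348.
k=1: B_{2}/(2)! × [f^{(1)}(43) − f^{(1)}(6)] = 1/12 × (0.0340901 − 0.767793) = -0.0611419.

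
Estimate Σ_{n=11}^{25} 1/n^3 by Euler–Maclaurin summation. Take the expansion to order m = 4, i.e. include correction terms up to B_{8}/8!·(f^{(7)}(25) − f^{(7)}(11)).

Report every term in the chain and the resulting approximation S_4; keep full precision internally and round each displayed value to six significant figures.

Integral: ∫_11^25 1/x^3 dx = 0.00333223.
½[f(11) + f(25)] = ½[0.000751315 + 6.40000e-05] = 0.000407657.
Running total after boundary: 0.00373989.
Correction k=1: B_{2}/2! · (f^{(1)}(25) − f^{(1)}(11)) = 1/12 · (-7.68000e-06 − (-0.000204904)) = 1.64353e-05.
Running total after k=1: 0.00375632.
Correction k=2: B_{4}/4! · (f^{(3)}(25) − f^{(3)}(11)) = −1/720 · (-2.45760e-07 − (-3.38684e-05)) = -4.66982e-08.
Running total after k=2: 0.00375628.
Correction k=3: B_{6}/6! · (f^{(5)}(25) − f^{(5)}(11)) = 1/30240 · (-1.65151e-08 − (-1.17560e-05)) = 3.88210e-10.
Running total after k=3: 0.00375628.
Correction k=4: B_{8}/8! · (f^{(7)}(25) − f^{(7)}(11)) = −1/1209600 · (-1.90254e-09 − (-6.99530e-06)) = -5.78158e-12.

S_4 ≈ 0.00375628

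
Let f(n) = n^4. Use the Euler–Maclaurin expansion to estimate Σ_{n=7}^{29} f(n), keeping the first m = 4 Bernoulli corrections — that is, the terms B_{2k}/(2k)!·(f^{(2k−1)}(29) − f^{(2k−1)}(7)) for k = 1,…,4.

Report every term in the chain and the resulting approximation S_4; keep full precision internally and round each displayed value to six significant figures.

∫_7^29 x^4 dx evaluates to 4.09887e+06.
½[f(7) + f(29)] = ½[2401.00 + 707281] = 354841.
Integral + boundary = 4.45371e+06.
Order-1 term: 1/12 · (97556.0 − 1372.00) = 8015.33.
Running total after k=1: 4.46172e+06.
Order-2 term: −1/720 · (696.000 − 168.000) = -0.733333.
Running total after k=2: 4.46172e+06.
Order-3 term: 1/30240 · (0.00000 − 0.00000) = 0.00000.
Running total after k=3: 4.46172e+06.
Order-4 term: −1/1209600 · (0.00000 − 0.00000) = 0.00000.

S_4 ≈ 4.46172e+06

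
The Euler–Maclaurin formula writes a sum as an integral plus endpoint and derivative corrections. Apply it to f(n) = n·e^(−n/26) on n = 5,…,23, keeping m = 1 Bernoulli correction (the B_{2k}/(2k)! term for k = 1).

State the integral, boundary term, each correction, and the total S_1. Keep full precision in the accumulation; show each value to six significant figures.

The integral term ∫_5^23 x·e^(−x/26) dx = 138.993.
Boundary: ½(f(5) + f(23)) = ½(4.12526 + 9.49608) = 6.81067.
Running total after boundary: 145.803.
Correction k=1: B_{2}/2! · (f^{(1)}(23) − f^{(1)}(5)) = 1/12 · (0.0476392 − 0.666389) = -0.0515625.

S_1 ≈ 145.752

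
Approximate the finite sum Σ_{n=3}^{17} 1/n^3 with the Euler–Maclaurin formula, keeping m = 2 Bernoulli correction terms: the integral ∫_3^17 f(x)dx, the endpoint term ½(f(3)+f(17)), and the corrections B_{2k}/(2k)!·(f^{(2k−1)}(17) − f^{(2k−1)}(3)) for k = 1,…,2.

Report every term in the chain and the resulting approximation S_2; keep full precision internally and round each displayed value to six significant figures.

The integral term ∫_3^17 1/x^3 dx = 0.0538255.
Boundary: ½(f(3) + f(17)) = ½(0.0370370 + 0.000203542) = 0.0186203.
So far: 0.0724457.
k=1: B_{2}/(2)! × [f^{(1)}(17) − f^{(1)}(3)] = 1/12 × (-3.59191e-05 − (-0.0370370)) = 0.00308343.
Running total after k=1: 0.0755292.
k=2: B_{4}/(4)! × [f^{(3)}(17) − f^{(3)}(3)] = −1/720 × (-2.48575e-06 − (-0.0823045)) = -0.000114308.

S_2 ≈ 0.0754149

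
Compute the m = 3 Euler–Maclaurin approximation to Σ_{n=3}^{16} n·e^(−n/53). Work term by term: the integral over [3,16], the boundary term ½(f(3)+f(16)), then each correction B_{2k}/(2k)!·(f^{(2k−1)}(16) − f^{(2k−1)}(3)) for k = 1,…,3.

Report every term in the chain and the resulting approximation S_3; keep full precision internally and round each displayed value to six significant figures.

S_3 ≈ 107.902

The integral term ∫_3^16 x·e^(−x/53) dx = 100.601.
½[f(3) + f(16)] = ½[2.83491 + 11.8307] = 7.33283.
So far: 107.934.
k=1: B_{2}/(2)! × [f^{(1)}(16) − f^{(1)}(3)] = 1/12 × (0.516200 − 0.891480) = -0.0312733.
After k=1: 107.902.
k=2: B_{4}/(4)! × [f^{(3)}(16) − f^{(3)}(3)] = −1/720 × (0.000710233 − 0.000990180) = 3.88816e-07.
After k=2: 107.902.
k=3: B_{6}/(6)! × [f^{(5)}(16) − f^{(5)}(3)] = 1/30240 × (4.40263e-07 − 5.92024e-07) = -5.01855e-12.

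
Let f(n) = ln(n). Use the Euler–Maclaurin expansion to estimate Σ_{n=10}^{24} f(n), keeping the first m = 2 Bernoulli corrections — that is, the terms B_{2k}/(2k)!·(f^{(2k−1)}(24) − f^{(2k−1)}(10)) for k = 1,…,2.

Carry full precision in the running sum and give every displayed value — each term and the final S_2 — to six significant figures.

S_2 ≈ 41.9829

∫_10^24 ln(x) dx evaluates to 39.2474.
½[f(10) + f(24)] = ½[2.30259 + 3.17805] = 2.74032.
Running total after boundary: 41.9878.
Correction k=1: B_{2}/2! · (f^{(1)}(24) − f^{(1)}(10)) = 1/12 · (0.0416667 − 0.100000) = -0.00486111.
After k=1: 41.9829.
Correction k=2: B_{4}/4! · (f^{(3)}(24) − f^{(3)}(10)) = −1/720 · (0.000144676 − 0.00200000) = 2.57684e-06.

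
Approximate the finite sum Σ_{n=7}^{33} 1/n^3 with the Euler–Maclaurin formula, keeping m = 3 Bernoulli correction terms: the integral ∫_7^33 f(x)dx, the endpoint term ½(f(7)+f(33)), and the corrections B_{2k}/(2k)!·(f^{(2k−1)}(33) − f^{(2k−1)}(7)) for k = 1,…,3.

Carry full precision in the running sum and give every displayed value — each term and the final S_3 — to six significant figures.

S_3 ≈ 0.0113198

Integral: ∫_7^33 1/x^3 dx = 0.00974494.
½[f(7) + f(33)] = ½[0.00291545 + 2.78265e-05] = 0.00147164.
So far: 0.0112166.
k=1: B_{2}/(2)! × [f^{(1)}(33) − f^{(1)}(7)] = 1/12 × (-2.52968e-06 − (-0.00124948)) = 0.000103912.
Partial sum through k=1: 0.0113205.
k=2: B_{4}/(4)! × [f^{(3)}(33) − f^{(3)}(7)] = −1/720 × (-4.64588e-08 − (-0.000509992)) = -7.08257e-07.
Partial sum through k=2: 0.0113198.
k=3: B_{6}/(6)! × [f^{(5)}(33) − f^{(5)}(7)] = 1/30240 × (-1.79180e-09 − (-0.000437136)) = 1.44555e-08.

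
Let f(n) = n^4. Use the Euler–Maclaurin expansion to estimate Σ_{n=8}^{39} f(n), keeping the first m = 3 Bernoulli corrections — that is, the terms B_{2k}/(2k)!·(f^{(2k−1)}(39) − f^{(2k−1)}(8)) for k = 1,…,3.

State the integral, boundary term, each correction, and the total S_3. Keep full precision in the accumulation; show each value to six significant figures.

Integral: ∫_8^39 x^4 dx = 1.80383e+07.
½[f(8) + f(39)] = ½[4096.00 + 2.31344e+06] = 1.15877e+06.
Running total after boundary: 1.91971e+07.
Correction k=1: B_{2}/2! · (f^{(1)}(39) − f^{(1)}(8)) = 1/12 · (237276 − 2048.00) = 19602.3.
After k=1: 1.92167e+07.
Correction k=2: B_{4}/4! · (f^{(3)}(39) − f^{(3)}(8)) = −1/720 · (936.000 − 192.000) = -1.03333.
After k=2: 1.92167e+07.
Correction k=3: B_{6}/6! · (f^{(5)}(39) − f^{(5)}(8)) = 1/30240 · (0.00000 − 0.00000) = 0.00000.

S_3 ≈ 1.92167e+07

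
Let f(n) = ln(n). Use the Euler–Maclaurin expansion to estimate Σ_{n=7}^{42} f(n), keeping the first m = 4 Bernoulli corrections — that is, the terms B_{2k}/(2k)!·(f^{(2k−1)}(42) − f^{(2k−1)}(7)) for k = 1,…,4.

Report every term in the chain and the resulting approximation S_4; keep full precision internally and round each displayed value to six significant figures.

S_4 ≈ 111.193

The integral term ∫_7^42 ln(x) dx = 108.361.
Boundary: ½(f(7) + f(42)) = ½(1.94591 + 3.73767) = 2.84179.
Running total after boundary: 111.203.
k=1: B_{2}/(2)! × [f^{(1)}(42) − f^{(1)}(7)] = 1/12 × (0.0238095 − 0.142857) = -0.00992063.
Running total after k=1: 111.193.
k=2: B_{4}/(4)! × [f^{(3)}(42) − f^{(3)}(7)] = −1/720 × (2.69949e-05 − 0.00583090) = 8.06098e-06.
Running total after k=2: 111.193.
k=3: B_{6}/(6)! × [f^{(5)}(42) − f^{(5)}(7)] = 1/30240 × (1.83639e-07 − 0.00142798) = -4.72154e-08.
Running total after k=3: 111.193.
k=4: B_{8}/(8)! × [f^{(7)}(42) − f^{(7)}(7)] = −1/1209600 × (3.12311e-09 − 0.000874271) = 7.22775e-10.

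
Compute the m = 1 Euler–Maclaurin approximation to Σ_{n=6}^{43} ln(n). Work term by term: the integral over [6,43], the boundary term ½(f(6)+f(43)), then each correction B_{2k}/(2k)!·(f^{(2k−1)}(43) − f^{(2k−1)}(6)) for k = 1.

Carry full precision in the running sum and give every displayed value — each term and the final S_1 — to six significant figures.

S_1 ≈ 116.746

Integral: ∫_6^43 ln(x) dx = 113.981.
Endpoint term: (f(6) + f(43))/2 = (1.79176 + 3.76120)/2 = 2.77648.
Running total after boundary: 116.758.
k=1: B_{2}/(2)! × [f^{(1)}(43) − f^{(1)}(6)] = 1/12 × (0.0232558 − 0.166667) = -0.0119509.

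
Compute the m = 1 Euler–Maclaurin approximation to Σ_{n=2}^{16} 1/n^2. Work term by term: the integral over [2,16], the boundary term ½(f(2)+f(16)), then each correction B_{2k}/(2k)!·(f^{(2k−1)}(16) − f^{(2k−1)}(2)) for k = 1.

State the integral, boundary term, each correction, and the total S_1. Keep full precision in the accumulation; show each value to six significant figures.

S_1 ≈ 0.585246

Integral: ∫_2^16 1/x^2 dx = 0.437500.
Endpoint term: (f(2) + f(16))/2 = (0.250000 + 0.00390625)/2 = 0.126953.
So far: 0.564453.
k=1: B_{2}/(2)! × [f^{(1)}(16) − f^{(1)}(2)] = 1/12 × (-0.000488281 − (-0.250000)) = 0.0207926.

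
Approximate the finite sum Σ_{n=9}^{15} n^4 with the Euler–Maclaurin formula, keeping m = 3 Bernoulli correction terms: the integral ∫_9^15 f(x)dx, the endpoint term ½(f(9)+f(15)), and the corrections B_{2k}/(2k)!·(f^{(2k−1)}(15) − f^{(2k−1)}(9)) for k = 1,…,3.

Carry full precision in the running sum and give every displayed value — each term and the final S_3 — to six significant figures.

Integral: ∫_9^15 x^4 dx = 140065.
½[f(9) + f(15)] = ½[6561.00 + 50625.0] = 28593.0.
Running total after boundary: 168658.
k=1: B_{2}/(2)! × [f^{(1)}(15) − f^{(1)}(9)] = 1/12 × (13500.0 − 2916.00) = 882.000.
After k=1: 169540.
k=2: B_{4}/(4)! × [f^{(3)}(15) − f^{(3)}(9)] = −1/720 × (360.000 − 216.000) = -0.200000.
After k=2: 169540.
k=3: B_{6}/(6)! × [f^{(5)}(15) − f^{(5)}(9)] = 1/30240 × (0.00000 − 0.00000) = 0.00000.

S_3 ≈ 169540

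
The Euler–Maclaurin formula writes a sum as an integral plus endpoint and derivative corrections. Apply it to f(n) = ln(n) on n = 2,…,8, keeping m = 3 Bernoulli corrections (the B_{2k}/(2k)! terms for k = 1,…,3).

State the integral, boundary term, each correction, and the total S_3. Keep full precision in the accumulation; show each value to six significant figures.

S_3 ≈ 10.6046

∫_2^8 ln(x) dx evaluates to 9.24924.
Boundary: ½(f(2) + f(8)) = ½(0.693147 + 2.07944) = 1.38629.
Integral + boundary = 10.6355.
Correction k=1: B_{2}/2! · (f^{(1)}(8) − f^{(1)}(2)) = 1/12 · (0.125000 − 0.500000) = -0.0312500.
Partial sum through k=1: 10.6043.
Correction k=2: B_{4}/4! · (f^{(3)}(8) − f^{(3)}(2)) = −1/720 · (0.00390625 − 0.250000) = 0.000341797.
Partial sum through k=2: 10.6046.
Correction k=3: B_{6}/6! · (f^{(5)}(8) − f^{(5)}(2)) = 1/30240 · (0.000732422 − 0.750000) = -2.47774e-05.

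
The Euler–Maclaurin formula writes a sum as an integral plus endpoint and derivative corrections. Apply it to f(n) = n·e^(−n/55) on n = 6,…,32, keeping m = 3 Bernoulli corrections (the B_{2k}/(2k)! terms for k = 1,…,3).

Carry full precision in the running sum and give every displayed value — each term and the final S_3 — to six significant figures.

Integral: ∫_6^32 x·e^(−x/55) dx = 334.010.
½[f(6) + f(32)] = ½[5.37989 + 17.8842] = 11.6320.
Running total after boundary: 345.642.
Correction k=1: B_{2}/2! · (f^{(1)}(32) − f^{(1)}(6)) = 1/12 · (0.233714 − 0.798833) = -0.0470932.
After k=1: 345.595.
Correction k=2: B_{4}/4! · (f^{(3)}(32) − f^{(3)}(6)) = −1/720 · (0.000446769 − 0.000856903) = 5.69630e-07.
After k=2: 345.595.
Correction k=3: B_{6}/6! · (f^{(5)}(32) − f^{(5)}(6)) = 1/30240 · (2.69844e-07 − 4.79249e-07) = -6.92478e-12.

S_3 ≈ 345.595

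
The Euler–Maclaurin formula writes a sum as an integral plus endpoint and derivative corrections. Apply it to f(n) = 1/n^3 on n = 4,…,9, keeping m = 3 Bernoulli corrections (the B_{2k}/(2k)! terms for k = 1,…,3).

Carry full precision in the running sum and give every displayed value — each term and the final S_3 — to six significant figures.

S_3 ≈ 0.0344951

∫_4^9 1/x^3 dx evaluates to 0.0250772.
½[f(4) + f(9)] = ½[0.0156250 + 0.00137174] = 0.00849837.
Integral + boundary = 0.0335755.
Correction k=1: B_{2}/2! · (f^{(1)}(9) − f^{(1)}(4)) = 1/12 · (-0.000457247 − (-0.0117188)) = 0.000938459.
After k=1: 0.0345140.
Correction k=2: B_{4}/4! · (f^{(3)}(9) − f^{(3)}(4)) = −1/720 · (-0.000112901 − (-0.0146484)) = -2.01882e-05.
After k=2: 0.0344938.
Correction k=3: B_{6}/6! · (f^{(5)}(9) − f^{(5)}(4)) = 1/30240 · (-5.85410e-05 − (-0.0384521)) = 1.26963e-06.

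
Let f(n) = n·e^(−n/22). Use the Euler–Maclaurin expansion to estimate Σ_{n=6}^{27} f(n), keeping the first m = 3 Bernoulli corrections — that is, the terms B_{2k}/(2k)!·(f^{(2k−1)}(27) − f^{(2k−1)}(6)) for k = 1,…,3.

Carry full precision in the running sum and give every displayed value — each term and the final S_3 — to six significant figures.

S_3 ≈ 159.198

The integral term ∫_6^27 x·e^(−x/22) dx = 153.009.
Endpoint term: (f(6) + f(27))/2 = (4.56780 + 7.91345)/2 = 6.24063.
Integral + boundary = 159.250.
k=1: B_{2}/(2)! × [f^{(1)}(27) − f^{(1)}(6)] = 1/12 × (-0.0666116 − 0.553673) = -0.0516904.
After k=1: 159.198.
k=2: B_{4}/(4)! × [f^{(3)}(27) − f^{(3)}(6)] = −1/720 × (0.00107349 − 0.00428982) = 4.46712e-06.
After k=2: 159.198.
k=3: B_{6}/(6)! × [f^{(5)}(27) − f^{(5)}(6)] = 1/30240 × (4.72027e-06 − 1.53630e-05) = -3.51942e-10.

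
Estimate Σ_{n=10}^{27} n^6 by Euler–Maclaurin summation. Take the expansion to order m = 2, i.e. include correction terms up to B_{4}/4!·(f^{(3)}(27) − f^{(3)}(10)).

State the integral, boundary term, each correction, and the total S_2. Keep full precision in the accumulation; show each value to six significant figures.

S_2 ≈ 1.69424e+09

Integral: ∫_10^27 x^6 dx = 1.49291e+09.
½[f(10) + f(27)] = ½[1.00000e+06 + 3.87420e+08] = 1.94210e+08.
Integral + boundary = 1.68712e+09.
k=1: B_{2}/(2)! × [f^{(1)}(27) − f^{(1)}(10)] = 1/12 × (8.60934e+07 − 600000) = 7.12445e+06.
Partial sum through k=1: 1.69424e+09.
k=2: B_{4}/(4)! × [f^{(3)}(27) − f^{(3)}(10)] = −1/720 × (2.36196e+06 − 120000) = -3113.83.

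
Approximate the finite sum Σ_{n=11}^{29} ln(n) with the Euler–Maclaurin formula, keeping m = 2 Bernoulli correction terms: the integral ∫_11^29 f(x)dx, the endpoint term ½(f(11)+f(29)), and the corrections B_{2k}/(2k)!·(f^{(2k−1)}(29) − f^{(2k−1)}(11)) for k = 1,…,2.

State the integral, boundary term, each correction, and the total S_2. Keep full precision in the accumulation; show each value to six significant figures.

∫_11^29 ln(x) dx evaluates to 53.2747.
½[f(11) + f(29)] = ½[2.39790 + 3.36730] = 2.88260.
So far: 56.1573.
Order-1 term: 1/12 · (0.0344828 − 0.0909091) = -0.00470219.
Partial sum through k=1: 56.1526.
Order-2 term: −1/720 · (8.20042e-05 − 0.00150263) = 1.97309e-06.

S_2 ≈ 56.1526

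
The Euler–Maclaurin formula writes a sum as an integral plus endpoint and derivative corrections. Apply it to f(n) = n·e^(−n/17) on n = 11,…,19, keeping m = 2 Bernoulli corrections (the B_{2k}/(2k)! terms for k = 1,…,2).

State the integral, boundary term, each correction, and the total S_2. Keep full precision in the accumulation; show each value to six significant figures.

S_2 ≈ 55.0402

Integral: ∫_11^19 x·e^(−x/17) dx = 49.0721.
Endpoint term: (f(11) + f(19))/2 = (5.75942 + 6.21392)/2 = 5.98667.
Integral + boundary = 55.0588.
Order-1 term: 1/12 · (-0.0384763 − 0.184794) = -0.0186059.
Partial sum through k=1: 55.0402.
Order-2 term: −1/720 · (0.00213017 − 0.00426284) = 2.96204e-06.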